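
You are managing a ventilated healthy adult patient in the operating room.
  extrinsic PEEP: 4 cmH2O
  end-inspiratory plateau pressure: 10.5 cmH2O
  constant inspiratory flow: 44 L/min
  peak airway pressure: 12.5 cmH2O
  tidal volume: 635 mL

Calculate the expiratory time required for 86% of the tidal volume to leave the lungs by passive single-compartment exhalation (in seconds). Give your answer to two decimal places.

0.52

Flow: 44 L/min ÷ 60 = 0.7333 L/s.
R = (PIP − Pplat)/V̇ = (12.5 − 10.5) / 0.7333 = 2.0/0.7333 = 2.727 cmH2O·s/L.
C = Vt/(Pplat − PEEP) = 635.0 / (10.5 − 4) = 635.0/6.5 = 97.692 mL/cmH2O.
τ = R × C = 2.727 × 0.09769 L/cmH2O = 0.2664 s.
t = −τ·ln(1 − 0.86) = −0.2664·ln(0.14) = 0.5238 s.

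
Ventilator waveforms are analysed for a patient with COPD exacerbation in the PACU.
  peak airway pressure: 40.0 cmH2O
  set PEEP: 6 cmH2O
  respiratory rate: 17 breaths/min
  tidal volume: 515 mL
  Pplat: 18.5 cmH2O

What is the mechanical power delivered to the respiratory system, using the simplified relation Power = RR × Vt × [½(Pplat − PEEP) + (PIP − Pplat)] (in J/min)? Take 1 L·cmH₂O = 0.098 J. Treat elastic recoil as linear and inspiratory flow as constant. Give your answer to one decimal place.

Per-breath work = Vt × [½(Pplat−PEEP) + (PIP−Pplat)] = 0.515 × [0.5×12.5 + 21.5] = 0.515 × 27.75 = 14.291 L·cmH2O.
Power = 17 × 14.291 = 242.95 L·cmH2O/min.
× 0.098 J/(L·cmH2O) → 23.809 J/min.

23.8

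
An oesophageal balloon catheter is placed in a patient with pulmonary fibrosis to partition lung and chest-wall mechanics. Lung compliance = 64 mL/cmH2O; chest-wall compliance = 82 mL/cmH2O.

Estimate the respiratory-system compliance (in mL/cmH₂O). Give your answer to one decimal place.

Lung and chest wall are elastances in series: 1/Crs = 1/CL + 1/Ccw.
1/Crs = 1/64 + 1/82 = 0.02782.
Crs = 35.945 mL/cmH2O.

35.9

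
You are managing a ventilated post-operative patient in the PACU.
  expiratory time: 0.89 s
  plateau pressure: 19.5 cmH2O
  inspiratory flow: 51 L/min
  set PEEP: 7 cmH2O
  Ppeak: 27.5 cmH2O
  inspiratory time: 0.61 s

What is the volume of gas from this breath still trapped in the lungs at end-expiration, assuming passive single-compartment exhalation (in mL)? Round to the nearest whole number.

53

Flow: 51 L/min ÷ 60 = 0.85 L/s.
Vt = flow × Ti = 0.85 L/s × 0.61 s × 1000 mL/L = 518.5 mL.
R = (PIP − Pplat)/V̇ = (27.5 − 19.5) / 0.85 = 8.0/0.85 = 9.412 cmH2O·s/L.
C = Vt/(Pplat − PEEP) = 518.5 / (19.5 − 7) = 518.5/12.5 = 41.48 mL/cmH2O.
τ = R × C = 9.412 × 0.04148 L/cmH2O = 0.3904 s.
Fraction remaining = e^(−Te/τ) = e^(−0.89/0.3904) = 0.1023.
Trapped volume = 518.5 × 0.1023 = 53.043 mL.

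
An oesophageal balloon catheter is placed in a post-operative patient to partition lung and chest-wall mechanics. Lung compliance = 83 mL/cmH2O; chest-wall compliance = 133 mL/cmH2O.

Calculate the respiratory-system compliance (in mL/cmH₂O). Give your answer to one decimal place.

Lung and chest wall are elastances in series: 1/Crs = 1/CL + 1/Ccw.
1/Crs = 1/83 + 1/133 = 0.01957.
Crs = 51.099 mL/cmH2O.

51.1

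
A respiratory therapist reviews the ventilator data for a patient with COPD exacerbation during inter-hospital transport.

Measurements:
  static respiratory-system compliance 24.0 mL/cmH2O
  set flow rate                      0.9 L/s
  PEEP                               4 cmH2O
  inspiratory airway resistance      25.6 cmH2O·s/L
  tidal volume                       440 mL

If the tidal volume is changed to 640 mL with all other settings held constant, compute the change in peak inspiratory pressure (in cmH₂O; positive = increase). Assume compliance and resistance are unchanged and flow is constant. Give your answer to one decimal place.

8.3

PIP = Vt/C + R·V̇ + PEEP (constant-flow equation of motion).
Only the elastic term changes: ΔPIP = ΔVt / C = (640 − 440) / 24.0 = 8.333 cmH2O.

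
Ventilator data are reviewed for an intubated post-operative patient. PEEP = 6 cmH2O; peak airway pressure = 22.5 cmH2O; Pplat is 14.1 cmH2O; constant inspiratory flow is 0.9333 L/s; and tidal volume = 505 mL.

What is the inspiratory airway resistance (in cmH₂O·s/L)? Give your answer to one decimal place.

9.0

Raw = (PIP − Pplat) / flow = (22.5 − 14.1) / 0.9333 = 8.4 / 0.9333 = 9.0 cmH2O·s/L.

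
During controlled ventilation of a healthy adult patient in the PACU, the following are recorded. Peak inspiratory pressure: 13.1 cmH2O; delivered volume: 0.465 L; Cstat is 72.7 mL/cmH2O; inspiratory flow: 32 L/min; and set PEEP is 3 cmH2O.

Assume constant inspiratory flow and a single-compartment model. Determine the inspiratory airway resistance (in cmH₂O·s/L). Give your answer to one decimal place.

6.9

Flow: 32 L/min ÷ 60 = 0.5333 L/s.
Equation of motion (constant flow): PIP = Vt/C + R·V̇ + PEEP.
R·V̇ = PIP − Vt/C − PEEP = 13.1 − 465/72.7 − 3 = 13.1 − 6.396 − 3 = 3.704 cmH2O.
R = 3.704 / 0.5333 = 6.945 cmH2O·s/L.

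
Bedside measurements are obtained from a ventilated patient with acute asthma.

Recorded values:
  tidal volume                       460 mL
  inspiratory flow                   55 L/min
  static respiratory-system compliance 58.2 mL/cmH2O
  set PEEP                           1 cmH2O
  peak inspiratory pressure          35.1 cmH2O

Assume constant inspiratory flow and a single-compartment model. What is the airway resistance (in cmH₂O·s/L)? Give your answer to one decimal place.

Flow: 55 L/min ÷ 60 = 0.9167 L/s.
Equation of motion (constant flow): PIP = Vt/C + R·V̇ + PEEP.
R·V̇ = PIP − Vt/C − PEEP = 35.1 − 460/58.2 − 1 = 35.1 − 7.904 − 1 = 26.196 cmH2O.
R = 26.196 / 0.9167 = 28.576 cmH2O·s/L.

28.6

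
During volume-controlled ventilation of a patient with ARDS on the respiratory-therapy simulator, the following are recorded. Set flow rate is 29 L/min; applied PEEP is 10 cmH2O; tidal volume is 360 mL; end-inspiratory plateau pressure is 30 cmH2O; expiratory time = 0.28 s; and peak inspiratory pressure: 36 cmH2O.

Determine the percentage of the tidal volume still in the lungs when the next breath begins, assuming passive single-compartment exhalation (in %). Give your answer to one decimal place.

28.6

Flow: 29 L/min ÷ 60 = 0.4833 L/s.
R = (PIP − Pplat)/V̇ = (36 − 30) / 0.4833 = 6.0/0.4833 = 12.415 cmH2O·s/L.
C = Vt/(Pplat − PEEP) = 360.0 / (30 − 10) = 360.0/20.0 = 18.0 mL/cmH2O.
τ = R × C = 12.415 × 0.018 L/cmH2O = 0.2235 s.
Fraction remaining at end-expiration = e^(−Te/τ) = e^(−0.28/0.2235) = 0.2857 → 28.57%.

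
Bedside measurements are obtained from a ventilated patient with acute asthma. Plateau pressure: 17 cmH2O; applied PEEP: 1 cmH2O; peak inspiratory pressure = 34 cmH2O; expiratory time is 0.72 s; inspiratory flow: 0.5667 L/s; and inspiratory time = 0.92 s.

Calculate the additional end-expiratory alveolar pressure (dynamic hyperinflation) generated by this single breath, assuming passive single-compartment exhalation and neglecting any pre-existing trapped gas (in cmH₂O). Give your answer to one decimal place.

7.7

Vt = flow × Ti = 0.5667 L/s × 0.92 s × 1000 mL/L = 521.36 mL.
R = (PIP − Pplat)/V̇ = (34 − 17) / 0.5667 = 17.0/0.5667 = 29.998 cmH2O·s/L.
C = Vt/(Pplat − PEEP) = 521.36 / (17 − 1) = 521.36/16.0 = 32.585 mL/cmH2O.
τ = R × C = 29.998 × 0.03259 L/cmH2O = 0.9776 s.
Fraction remaining = e^(−Te/τ) = e^(−0.72/0.9776) = 0.4788; trapped volume = 521.36 × 0.4788 = 249.63 mL.
Additional alveolar pressure from trapping ≈ V_trapped / C = 249.63 / 32.585 = 7.661 cmH2O.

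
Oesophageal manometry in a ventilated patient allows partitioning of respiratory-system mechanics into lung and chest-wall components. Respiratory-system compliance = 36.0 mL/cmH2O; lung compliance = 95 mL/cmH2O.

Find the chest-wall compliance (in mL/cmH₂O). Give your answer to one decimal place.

58.0

1/Ccw = 1/Crs − 1/CL.
1/Ccw = 1/36.0 − 1/95 = 0.01725.
Ccw = 57.971 mL/cmH2O.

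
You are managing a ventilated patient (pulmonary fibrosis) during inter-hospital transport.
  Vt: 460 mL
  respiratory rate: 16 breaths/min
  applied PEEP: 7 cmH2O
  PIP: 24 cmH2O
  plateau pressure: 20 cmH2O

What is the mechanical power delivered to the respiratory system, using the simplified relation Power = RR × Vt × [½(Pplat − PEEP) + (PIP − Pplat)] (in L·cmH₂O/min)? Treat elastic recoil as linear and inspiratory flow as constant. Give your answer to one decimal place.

Per-breath work = Vt × [½(Pplat−PEEP) + (PIP−Pplat)] = 0.460 × [0.5×13.0 + 4.0] = 0.460 × 10.5 = 4.83 L·cmH2O.
Power = 16 × 4.83 = 77.28 L·cmH2O/min.

77.3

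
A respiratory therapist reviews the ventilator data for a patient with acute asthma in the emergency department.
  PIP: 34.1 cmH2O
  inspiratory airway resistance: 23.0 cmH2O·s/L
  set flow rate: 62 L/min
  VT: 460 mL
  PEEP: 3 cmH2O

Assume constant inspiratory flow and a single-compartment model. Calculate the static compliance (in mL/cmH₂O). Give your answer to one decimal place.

Flow: 62 L/min ÷ 60 = 1.0333 L/s.
Equation of motion (constant flow): PIP = Vt/C + R·V̇ + PEEP.
Vt/C = PIP − R·V̇ − PEEP = 34.1 − 23.0×1.0333 − 3 = 34.1 − 23.766 − 3 = 7.334 cmH2O.
C = Vt / 7.334 = 460 / 7.334 = 62.722 mL/cmH2O.

62.7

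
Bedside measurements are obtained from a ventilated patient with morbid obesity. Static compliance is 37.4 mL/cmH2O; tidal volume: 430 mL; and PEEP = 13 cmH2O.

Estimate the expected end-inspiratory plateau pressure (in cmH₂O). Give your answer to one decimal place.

24.5

Pplat = PEEP + Vt / Cstat = 13 + 430 / 37.4 = 13 + 11.497 = 24.497 cmH2O.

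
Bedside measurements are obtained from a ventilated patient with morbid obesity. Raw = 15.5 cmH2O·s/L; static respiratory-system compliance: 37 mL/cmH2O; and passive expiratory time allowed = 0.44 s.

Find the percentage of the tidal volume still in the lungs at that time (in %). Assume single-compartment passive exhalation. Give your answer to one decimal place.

46.4

τ = R × C = 15.5 × 37 mL/cmH2O = 15.5 × 0.037 L/cmH2O = 0.5735 s.
Passive exhalation: V(t)/V₀ = e^(−t/τ) = e^(−0.44/0.5735) = 0.4643.
Fraction remaining = 0.4643 → 46.43%.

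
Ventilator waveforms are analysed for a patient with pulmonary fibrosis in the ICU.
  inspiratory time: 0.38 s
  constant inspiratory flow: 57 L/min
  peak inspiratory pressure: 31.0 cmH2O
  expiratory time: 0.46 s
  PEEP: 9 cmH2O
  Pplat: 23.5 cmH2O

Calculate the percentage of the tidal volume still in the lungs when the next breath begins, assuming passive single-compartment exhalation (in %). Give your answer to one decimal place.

9.6

Flow: 57 L/min ÷ 60 = 0.95 L/s.
Vt = flow × Ti = 0.95 L/s × 0.38 s × 1000 mL/L = 361.0 mL.
R = (PIP − Pplat)/V̇ = (31.0 − 23.5) / 0.95 = 7.5/0.95 = 7.895 cmH2O·s/L.
C = Vt/(Pplat − PEEP) = 361.0 / (23.5 − 9) = 361.0/14.5 = 24.897 mL/cmH2O.
τ = R × C = 7.895 × 0.0249 L/cmH2O = 0.1966 s.
Fraction remaining at end-expiration = e^(−Te/τ) = e^(−0.46/0.1966) = 0.09635 → 9.635%.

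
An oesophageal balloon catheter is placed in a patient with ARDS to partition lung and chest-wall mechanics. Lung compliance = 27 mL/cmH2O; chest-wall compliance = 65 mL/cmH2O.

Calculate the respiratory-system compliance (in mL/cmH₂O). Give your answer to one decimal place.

19.1

Lung and chest wall are elastances in series: 1/Crs = 1/CL + 1/Ccw.
1/Crs = 1/27 + 1/65 = 0.05242.
Crs = 19.077 mL/cmH2O.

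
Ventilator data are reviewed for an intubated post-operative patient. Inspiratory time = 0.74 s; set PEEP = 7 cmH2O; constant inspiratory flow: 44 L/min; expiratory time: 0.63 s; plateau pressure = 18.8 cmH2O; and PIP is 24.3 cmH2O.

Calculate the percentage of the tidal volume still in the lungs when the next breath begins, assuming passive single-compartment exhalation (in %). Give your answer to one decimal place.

Flow: 44 L/min ÷ 60 = 0.7333 L/s.
Vt = flow × Ti = 0.7333 L/s × 0.74 s × 1000 mL/L = 542.64 mL.
R = (PIP − Pplat)/V̇ = (24.3 − 18.8) / 0.7333 = 5.5/0.7333 = 7.5 cmH2O·s/L.
C = Vt/(Pplat − PEEP) = 542.64 / (18.8 − 7) = 542.64/11.8 = 45.986 mL/cmH2O.
τ = R × C = 7.5 × 0.04599 L/cmH2O = 0.3449 s.
Fraction remaining at end-expiration = e^(−Te/τ) = e^(−0.63/0.3449) = 0.161 → 16.1%.

16.1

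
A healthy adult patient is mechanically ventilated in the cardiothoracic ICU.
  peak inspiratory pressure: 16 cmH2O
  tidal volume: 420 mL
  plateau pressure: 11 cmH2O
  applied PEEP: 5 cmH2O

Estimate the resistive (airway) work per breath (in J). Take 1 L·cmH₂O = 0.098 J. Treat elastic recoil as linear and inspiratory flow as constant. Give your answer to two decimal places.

With constant inspiratory flow the resistive pressure is constant at PIP − Pplat = 16 − 11 = 5.0 cmH2O, so resistive work = 5.0 × 0.420 = 2.1 L·cmH2O.
× 0.098 J/(L·cmH2O) → 0.2058 J.

0.21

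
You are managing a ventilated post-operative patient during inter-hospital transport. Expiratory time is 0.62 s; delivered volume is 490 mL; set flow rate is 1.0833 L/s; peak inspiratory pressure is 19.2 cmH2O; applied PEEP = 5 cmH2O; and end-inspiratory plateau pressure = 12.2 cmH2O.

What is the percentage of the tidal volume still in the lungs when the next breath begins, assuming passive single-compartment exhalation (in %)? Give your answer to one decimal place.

24.4

R = (PIP − Pplat)/V̇ = (19.2 − 12.2) / 1.0833 = 7.0/1.0833 = 6.462 cmH2O·s/L.
C = Vt/(Pplat − PEEP) = 490.0 / (12.2 − 5) = 490.0/7.2 = 68.056 mL/cmH2O.
τ = R × C = 6.462 × 0.06806 L/cmH2O = 0.4398 s.
Fraction remaining at end-expiration = e^(−Te/τ) = e^(−0.62/0.4398) = 0.2442 → 24.42%.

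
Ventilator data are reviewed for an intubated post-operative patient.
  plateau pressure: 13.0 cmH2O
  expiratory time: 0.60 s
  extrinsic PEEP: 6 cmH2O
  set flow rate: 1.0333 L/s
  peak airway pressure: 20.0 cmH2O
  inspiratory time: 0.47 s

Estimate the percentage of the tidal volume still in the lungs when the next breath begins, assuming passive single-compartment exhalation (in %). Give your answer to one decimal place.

27.9

Vt = flow × Ti = 1.0333 L/s × 0.47 s × 1000 mL/L = 485.65 mL.
R = (PIP − Pplat)/V̇ = (20.0 − 13.0) / 1.0333 = 7.0/1.0333 = 6.774 cmH2O·s/L.
C = Vt/(Pplat − PEEP) = 485.65 / (13.0 − 6) = 485.65/7.0 = 69.379 mL/cmH2O.
τ = R × C = 6.774 × 0.06938 L/cmH2O = 0.47 s.
Fraction remaining at end-expiration = e^(−Te/τ) = e^(−0.60/0.47) = 0.279 → 27.9%.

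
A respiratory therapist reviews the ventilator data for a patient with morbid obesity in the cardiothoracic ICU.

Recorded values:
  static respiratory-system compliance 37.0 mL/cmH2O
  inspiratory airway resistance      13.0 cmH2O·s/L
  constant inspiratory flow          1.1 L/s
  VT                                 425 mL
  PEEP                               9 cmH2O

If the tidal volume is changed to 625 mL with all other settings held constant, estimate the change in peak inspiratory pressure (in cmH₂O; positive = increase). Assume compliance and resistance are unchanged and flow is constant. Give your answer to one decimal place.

PIP = Vt/C + R·V̇ + PEEP (constant-flow equation of motion).
Only the elastic term changes: ΔPIP = ΔVt / C = (625 − 425) / 37.0 = 5.405 cmH2O.

5.4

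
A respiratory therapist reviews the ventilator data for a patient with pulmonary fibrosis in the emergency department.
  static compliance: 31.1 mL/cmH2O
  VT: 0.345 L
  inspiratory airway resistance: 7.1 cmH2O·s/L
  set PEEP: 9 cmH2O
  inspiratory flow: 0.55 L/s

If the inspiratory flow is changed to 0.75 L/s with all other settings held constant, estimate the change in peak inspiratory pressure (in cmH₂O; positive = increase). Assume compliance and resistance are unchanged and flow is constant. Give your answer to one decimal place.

PIP = Vt/C + R·V̇ + PEEP (constant-flow equation of motion).
Only the resistive term changes: ΔPIP = R × ΔV̇ = 7.1 × (0.75 − 0.55) = 7.1 × 0.2 = 1.42 cmH2O.

1.4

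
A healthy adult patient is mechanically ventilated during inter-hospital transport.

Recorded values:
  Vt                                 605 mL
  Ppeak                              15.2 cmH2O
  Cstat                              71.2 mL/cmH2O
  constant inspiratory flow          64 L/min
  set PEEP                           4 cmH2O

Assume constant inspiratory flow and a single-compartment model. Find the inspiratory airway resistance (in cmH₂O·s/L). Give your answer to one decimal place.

2.5

Flow: 64 L/min ÷ 60 = 1.0667 L/s.
Equation of motion (constant flow): PIP = Vt/C + R·V̇ + PEEP.
R·V̇ = PIP − Vt/C − PEEP = 15.2 − 605/71.2 − 4 = 15.2 − 8.497 − 4 = 2.703 cmH2O.
R = 2.703 / 1.0667 = 2.534 cmH2O·s/L.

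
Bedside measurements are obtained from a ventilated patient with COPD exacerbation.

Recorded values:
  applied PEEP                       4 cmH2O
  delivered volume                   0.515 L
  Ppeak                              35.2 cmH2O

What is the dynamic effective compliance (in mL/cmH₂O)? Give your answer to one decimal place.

16.5

Dynamic compliance = Vt / (PIP − PEEP) = 515 / (35.2 − 4) = 515 / 31.2 = 16.506 mL/cmH2O.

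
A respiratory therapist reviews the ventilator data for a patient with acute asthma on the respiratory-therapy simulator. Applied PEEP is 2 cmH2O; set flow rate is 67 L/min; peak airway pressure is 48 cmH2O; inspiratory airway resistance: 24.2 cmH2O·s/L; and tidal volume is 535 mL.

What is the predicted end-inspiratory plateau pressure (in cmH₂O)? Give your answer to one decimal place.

Flow: 67 L/min ÷ 60 = 1.1167 L/s.
Pplat = PIP − Raw × flow = 48 − 24.2 × 1.1167 = 48 − 27.024 = 20.976 cmH2O.

21.0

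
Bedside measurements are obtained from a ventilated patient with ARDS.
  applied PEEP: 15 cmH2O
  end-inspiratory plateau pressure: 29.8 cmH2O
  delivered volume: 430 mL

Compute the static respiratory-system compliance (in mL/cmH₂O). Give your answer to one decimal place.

Cstat = Vt / (Pplat − PEEP) = 430 / (29.8 − 15) = 430 / 14.8 = 29.054 mL/cmH2O.

29.1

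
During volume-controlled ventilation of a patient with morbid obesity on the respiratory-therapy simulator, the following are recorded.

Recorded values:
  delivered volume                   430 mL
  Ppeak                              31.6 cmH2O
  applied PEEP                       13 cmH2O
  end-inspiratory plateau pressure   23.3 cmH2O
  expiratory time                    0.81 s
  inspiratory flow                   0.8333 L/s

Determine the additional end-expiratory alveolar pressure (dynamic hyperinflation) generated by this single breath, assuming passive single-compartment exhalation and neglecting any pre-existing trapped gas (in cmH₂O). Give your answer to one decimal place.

1.5

R = (PIP − Pplat)/V̇ = (31.6 − 23.3) / 0.8333 = 8.3/0.8333 = 9.96 cmH2O·s/L.
C = Vt/(Pplat − PEEP) = 430.0 / (23.3 − 13) = 430.0/10.3 = 41.748 mL/cmH2O.
τ = R × C = 9.96 × 0.04175 L/cmH2O = 0.4158 s.
Fraction remaining = e^(−Te/τ) = e^(−0.81/0.4158) = 0.1426; trapped volume = 430.0 × 0.1426 = 61.318 mL.
Additional alveolar pressure from trapping ≈ V_trapped / C = 61.318 / 41.748 = 1.469 cmH2O.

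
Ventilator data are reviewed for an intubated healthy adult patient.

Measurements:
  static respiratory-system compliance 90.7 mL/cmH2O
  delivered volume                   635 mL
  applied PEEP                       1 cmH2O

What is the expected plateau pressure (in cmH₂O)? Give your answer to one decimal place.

8.0

Pplat = PEEP + Vt / Cstat = 1 + 635 / 90.7 = 1 + 7.001 = 8.001 cmH2O.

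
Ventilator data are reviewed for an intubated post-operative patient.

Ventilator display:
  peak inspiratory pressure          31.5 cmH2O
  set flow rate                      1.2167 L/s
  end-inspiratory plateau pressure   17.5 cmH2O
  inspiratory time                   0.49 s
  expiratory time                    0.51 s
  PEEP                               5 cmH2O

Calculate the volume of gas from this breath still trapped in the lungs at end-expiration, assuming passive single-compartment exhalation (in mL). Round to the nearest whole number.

235

Vt = flow × Ti = 1.2167 L/s × 0.49 s × 1000 mL/L = 596.18 mL.
R = (PIP − Pplat)/V̇ = (31.5 − 17.5) / 1.2167 = 14.0/1.2167 = 11.507 cmH2O·s/L.
C = Vt/(Pplat − PEEP) = 596.18 / (17.5 − 5) = 596.18/12.5 = 47.694 mL/cmH2O.
τ = R × C = 11.507 × 0.04769 L/cmH2O = 0.5488 s.
Fraction remaining = e^(−Te/τ) = e^(−0.51/0.5488) = 0.3948.
Trapped volume = 596.18 × 0.3948 = 235.37 mL.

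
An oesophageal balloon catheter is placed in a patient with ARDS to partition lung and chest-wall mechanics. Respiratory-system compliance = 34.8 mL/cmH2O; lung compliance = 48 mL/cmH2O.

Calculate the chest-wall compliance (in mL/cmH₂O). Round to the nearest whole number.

1/Ccw = 1/Crs − 1/CL.
1/Ccw = 1/34.8 − 1/48 = 0.007902.
Ccw = 126.55 mL/cmH2O.

127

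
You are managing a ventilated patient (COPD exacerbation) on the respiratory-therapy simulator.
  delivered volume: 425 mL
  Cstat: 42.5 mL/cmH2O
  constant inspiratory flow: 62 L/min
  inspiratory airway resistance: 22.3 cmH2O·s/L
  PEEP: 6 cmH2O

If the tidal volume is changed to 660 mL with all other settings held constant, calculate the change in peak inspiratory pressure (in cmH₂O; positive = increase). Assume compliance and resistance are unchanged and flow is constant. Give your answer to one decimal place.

PIP = Vt/C + R·V̇ + PEEP (constant-flow equation of motion).
Only the elastic term changes: ΔPIP = ΔVt / C = (660 − 425) / 42.5 = 5.529 cmH2O.

5.5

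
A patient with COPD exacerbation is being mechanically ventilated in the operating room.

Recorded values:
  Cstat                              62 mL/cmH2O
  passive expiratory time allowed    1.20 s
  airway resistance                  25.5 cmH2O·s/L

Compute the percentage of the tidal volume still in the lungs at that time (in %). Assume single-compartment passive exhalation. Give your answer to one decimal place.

46.8

τ = R × C = 25.5 × 62 mL/cmH2O = 25.5 × 0.062 L/cmH2O = 1.581 s.
Passive exhalation: V(t)/V₀ = e^(−t/τ) = e^(−1.20/1.581) = 0.4681.
Fraction remaining = 0.4681 → 46.81%.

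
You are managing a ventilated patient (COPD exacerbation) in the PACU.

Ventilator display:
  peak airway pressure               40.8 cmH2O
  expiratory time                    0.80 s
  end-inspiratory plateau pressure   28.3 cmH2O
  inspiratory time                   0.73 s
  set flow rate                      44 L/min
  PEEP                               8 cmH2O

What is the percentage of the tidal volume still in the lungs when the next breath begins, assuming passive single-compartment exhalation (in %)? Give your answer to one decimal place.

Flow: 44 L/min ÷ 60 = 0.7333 L/s.
Vt = flow × Ti = 0.7333 L/s × 0.73 s × 1000 mL/L = 535.31 mL.
R = (PIP − Pplat)/V̇ = (40.8 − 28.3) / 0.7333 = 12.5/0.7333 = 17.046 cmH2O·s/L.
C = Vt/(Pplat − PEEP) = 535.31 / (28.3 − 8) = 535.31/20.3 = 26.37 mL/cmH2O.
τ = R × C = 17.046 × 0.02637 L/cmH2O = 0.4495 s.
Fraction remaining at end-expiration = e^(−Te/τ) = e^(−0.80/0.4495) = 0.1687 → 16.87%.

16.9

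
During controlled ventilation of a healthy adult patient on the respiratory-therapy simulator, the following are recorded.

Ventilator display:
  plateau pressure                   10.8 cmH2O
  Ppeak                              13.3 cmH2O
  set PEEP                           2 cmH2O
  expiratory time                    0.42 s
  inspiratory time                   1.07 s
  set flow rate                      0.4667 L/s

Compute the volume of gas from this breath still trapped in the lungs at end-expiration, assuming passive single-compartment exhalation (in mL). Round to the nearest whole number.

125

Vt = flow × Ti = 0.4667 L/s × 1.07 s × 1000 mL/L = 499.37 mL.
R = (PIP − Pplat)/V̇ = (13.3 − 10.8) / 0.4667 = 2.5/0.4667 = 5.357 cmH2O·s/L.
C = Vt/(Pplat − PEEP) = 499.37 / (10.8 − 2) = 499.37/8.8 = 56.747 mL/cmH2O.
τ = R × C = 5.357 × 0.05675 L/cmH2O = 0.304 s.
Fraction remaining = e^(−Te/τ) = e^(−0.42/0.304) = 0.2512.
Trapped volume = 499.37 × 0.2512 = 125.44 mL.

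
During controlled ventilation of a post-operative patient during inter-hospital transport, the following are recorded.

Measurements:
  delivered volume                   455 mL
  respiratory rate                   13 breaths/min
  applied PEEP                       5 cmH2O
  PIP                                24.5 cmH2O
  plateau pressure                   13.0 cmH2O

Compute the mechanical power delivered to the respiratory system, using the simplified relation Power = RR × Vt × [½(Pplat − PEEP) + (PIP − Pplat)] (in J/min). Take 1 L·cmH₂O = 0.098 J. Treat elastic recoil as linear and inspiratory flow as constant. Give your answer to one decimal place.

9.0

Per-breath work = Vt × [½(Pplat−PEEP) + (PIP−Pplat)] = 0.455 × [0.5×8.0 + 11.5] = 0.455 × 15.5 = 7.053 L·cmH2O.
Power = 13 × 7.053 = 91.689 L·cmH2O/min.
× 0.098 J/(L·cmH2O) → 8.986 J/min.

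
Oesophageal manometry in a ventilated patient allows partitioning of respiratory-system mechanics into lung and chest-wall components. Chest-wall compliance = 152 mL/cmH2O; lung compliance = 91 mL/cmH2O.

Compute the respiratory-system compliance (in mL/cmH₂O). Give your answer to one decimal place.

56.9

Lung and chest wall are elastances in series: 1/Crs = 1/CL + 1/Ccw.
1/Crs = 1/91 + 1/152 = 0.01757.
Crs = 56.915 mL/cmH2O.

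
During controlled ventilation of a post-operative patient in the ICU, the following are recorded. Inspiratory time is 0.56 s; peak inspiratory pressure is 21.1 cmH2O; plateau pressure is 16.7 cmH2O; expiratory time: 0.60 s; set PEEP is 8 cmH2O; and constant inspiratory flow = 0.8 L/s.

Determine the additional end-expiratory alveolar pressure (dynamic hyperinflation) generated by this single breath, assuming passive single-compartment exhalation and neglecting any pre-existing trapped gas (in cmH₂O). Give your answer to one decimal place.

Vt = flow × Ti = 0.8 L/s × 0.56 s × 1000 mL/L = 448.0 mL.
R = (PIP − Pplat)/V̇ = (21.1 − 16.7) / 0.8 = 4.4/0.8 = 5.5 cmH2O·s/L.
C = Vt/(Pplat − PEEP) = 448.0 / (16.7 − 8) = 448.0/8.7 = 51.494 mL/cmH2O.
τ = R × C = 5.5 × 0.05149 L/cmH2O = 0.2832 s.
Fraction remaining = e^(−Te/τ) = e^(−0.60/0.2832) = 0.1202; trapped volume = 448.0 × 0.1202 = 53.85 mL.
Additional alveolar pressure from trapping ≈ V_trapped / C = 53.85 / 51.494 = 1.046 cmH2O.

1.0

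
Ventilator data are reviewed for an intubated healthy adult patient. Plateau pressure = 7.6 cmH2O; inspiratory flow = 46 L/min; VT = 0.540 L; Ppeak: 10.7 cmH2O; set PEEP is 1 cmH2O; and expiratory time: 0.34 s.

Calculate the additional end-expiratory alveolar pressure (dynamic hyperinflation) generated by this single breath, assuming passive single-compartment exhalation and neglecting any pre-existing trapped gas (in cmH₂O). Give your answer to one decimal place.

Flow: 46 L/min ÷ 60 = 0.7667 L/s.
R = (PIP − Pplat)/V̇ = (10.7 − 7.6) / 0.7667 = 3.1/0.7667 = 4.043 cmH2O·s/L.
C = Vt/(Pplat − PEEP) = 540.0 / (7.6 − 1) = 540.0/6.6 = 81.818 mL/cmH2O.
τ = R × C = 4.043 × 0.08182 L/cmH2O = 0.3308 s.
Fraction remaining = e^(−Te/τ) = e^(−0.34/0.3308) = 0.3578; trapped volume = 540.0 × 0.3578 = 193.21 mL.
Additional alveolar pressure from trapping ≈ V_trapped / C = 193.21 / 81.818 = 2.361 cmH2O.

2.4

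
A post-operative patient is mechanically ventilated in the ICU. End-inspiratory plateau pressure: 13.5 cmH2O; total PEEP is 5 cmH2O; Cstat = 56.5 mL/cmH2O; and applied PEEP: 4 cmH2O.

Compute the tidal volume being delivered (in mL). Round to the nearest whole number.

End-expiratory occlusion gives total PEEP = 5 cmH2O (intrinsic PEEP = 5 − 4 = 1). Use total PEEP for the elastic gradient.
Vt = Cstat × (Pplat − PEEPtotal) = 56.5 × (13.5 − 5) = 56.5 × 8.5 = 480.25 mL.

480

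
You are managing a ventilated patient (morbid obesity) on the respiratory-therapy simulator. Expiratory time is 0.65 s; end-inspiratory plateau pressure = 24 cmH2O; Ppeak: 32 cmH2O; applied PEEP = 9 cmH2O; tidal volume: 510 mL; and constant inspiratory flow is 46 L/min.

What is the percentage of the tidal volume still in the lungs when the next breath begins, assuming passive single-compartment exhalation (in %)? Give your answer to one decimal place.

Flow: 46 L/min ÷ 60 = 0.7667 L/s.
R = (PIP − Pplat)/V̇ = (32 − 24) / 0.7667 = 8.0/0.7667 = 10.434 cmH2O·s/L.
C = Vt/(Pplat − PEEP) = 510.0 / (24 − 9) = 510.0/15.0 = 34.0 mL/cmH2O.
τ = R × C = 10.434 × 0.034 L/cmH2O = 0.3548 s.
Fraction remaining at end-expiration = e^(−Te/τ) = e^(−0.65/0.3548) = 0.1601 → 16.01%.

16.0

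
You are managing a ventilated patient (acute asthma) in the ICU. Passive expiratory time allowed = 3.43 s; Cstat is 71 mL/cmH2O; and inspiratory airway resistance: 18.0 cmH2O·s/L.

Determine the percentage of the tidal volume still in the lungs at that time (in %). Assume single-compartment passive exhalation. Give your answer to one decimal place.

6.8

τ = R × C = 18.0 × 71 mL/cmH2O = 18.0 × 0.071 L/cmH2O = 1.278 s.
Passive exhalation: V(t)/V₀ = e^(−t/τ) = e^(−3.43/1.278) = 0.0683.
Fraction remaining = 0.0683 → 6.83%.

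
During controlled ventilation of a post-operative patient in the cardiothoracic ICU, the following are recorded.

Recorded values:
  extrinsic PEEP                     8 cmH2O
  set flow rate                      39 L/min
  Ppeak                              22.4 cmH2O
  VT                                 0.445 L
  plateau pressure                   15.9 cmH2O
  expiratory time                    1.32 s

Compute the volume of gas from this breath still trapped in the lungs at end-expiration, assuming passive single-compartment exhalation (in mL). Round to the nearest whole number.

Flow: 39 L/min ÷ 60 = 0.65 L/s.
R = (PIP − Pplat)/V̇ = (22.4 − 15.9) / 0.65 = 6.5/0.65 = 10.0 cmH2O·s/L.
C = Vt/(Pplat − PEEP) = 445.0 / (15.9 − 8) = 445.0/7.9 = 56.329 mL/cmH2O.
τ = R × C = 10.0 × 0.05633 L/cmH2O = 0.5633 s.
Fraction remaining = e^(−Te/τ) = e^(−1.32/0.5633) = 0.09601.
Trapped volume = 445.0 × 0.09601 = 42.724 mL.

43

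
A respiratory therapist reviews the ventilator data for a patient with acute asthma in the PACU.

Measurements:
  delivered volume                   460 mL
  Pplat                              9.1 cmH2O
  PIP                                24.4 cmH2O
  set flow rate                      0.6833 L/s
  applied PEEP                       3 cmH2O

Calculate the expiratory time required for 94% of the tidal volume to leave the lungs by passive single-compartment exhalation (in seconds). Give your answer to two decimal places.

R = (PIP − Pplat)/V̇ = (24.4 − 9.1) / 0.6833 = 15.3/0.6833 = 22.391 cmH2O·s/L.
C = Vt/(Pplat − PEEP) = 460.0 / (9.1 − 3) = 460.0/6.1 = 75.41 mL/cmH2O.
τ = R × C = 22.391 × 0.07541 L/cmH2O = 1.689 s.
t = −τ·ln(1 − 0.94) = −1.689·ln(0.06) = 4.752 s.

4.75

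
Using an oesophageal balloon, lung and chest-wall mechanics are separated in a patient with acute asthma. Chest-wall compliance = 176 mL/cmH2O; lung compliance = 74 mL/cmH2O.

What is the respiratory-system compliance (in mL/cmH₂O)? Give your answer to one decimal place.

52.1

Lung and chest wall are elastances in series: 1/Crs = 1/CL + 1/Ccw.
1/Crs = 1/74 + 1/176 = 0.0192.
Crs = 52.083 mL/cmH2O.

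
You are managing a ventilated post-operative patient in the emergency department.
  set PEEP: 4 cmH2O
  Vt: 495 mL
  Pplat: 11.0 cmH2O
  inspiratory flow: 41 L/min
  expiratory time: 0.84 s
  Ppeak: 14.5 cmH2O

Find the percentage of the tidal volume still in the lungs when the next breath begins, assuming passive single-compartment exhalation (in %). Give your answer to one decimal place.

Flow: 41 L/min ÷ 60 = 0.6833 L/s.
R = (PIP − Pplat)/V̇ = (14.5 − 11.0) / 0.6833 = 3.5/0.6833 = 5.122 cmH2O·s/L.
C = Vt/(Pplat − PEEP) = 495.0 / (11.0 − 4) = 495.0/7.0 = 70.714 mL/cmH2O.
τ = R × C = 5.122 × 0.07071 L/cmH2O = 0.3622 s.
Fraction remaining at end-expiration = e^(−Te/τ) = e^(−0.84/0.3622) = 0.09836 → 9.836%.

9.8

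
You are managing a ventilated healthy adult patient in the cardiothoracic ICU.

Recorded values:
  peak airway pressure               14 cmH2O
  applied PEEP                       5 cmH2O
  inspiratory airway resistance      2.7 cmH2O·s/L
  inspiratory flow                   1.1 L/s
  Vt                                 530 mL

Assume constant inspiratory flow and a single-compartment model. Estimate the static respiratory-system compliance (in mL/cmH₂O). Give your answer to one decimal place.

Equation of motion (constant flow): PIP = Vt/C + R·V̇ + PEEP.
Vt/C = PIP − R·V̇ − PEEP = 14 − 2.7×1.1 − 5 = 14 − 2.97 − 5 = 6.03 cmH2O.
C = Vt / 6.03 = 530 / 6.03 = 87.894 mL/cmH2O.

87.9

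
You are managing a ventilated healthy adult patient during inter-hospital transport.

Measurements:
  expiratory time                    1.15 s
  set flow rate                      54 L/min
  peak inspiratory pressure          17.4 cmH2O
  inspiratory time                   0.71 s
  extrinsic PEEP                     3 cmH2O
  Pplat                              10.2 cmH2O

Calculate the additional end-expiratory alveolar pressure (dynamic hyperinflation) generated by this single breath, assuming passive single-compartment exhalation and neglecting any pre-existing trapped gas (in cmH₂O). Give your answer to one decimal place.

1.4

Flow: 54 L/min ÷ 60 = 0.9 L/s.
Vt = flow × Ti = 0.9 L/s × 0.71 s × 1000 mL/L = 639.0 mL.
R = (PIP − Pplat)/V̇ = (17.4 − 10.2) / 0.9 = 7.2/0.9 = 8.0 cmH2O·s/L.
C = Vt/(Pplat − PEEP) = 639.0 / (10.2 − 3) = 639.0/7.2 = 88.75 mL/cmH2O.
τ = R × C = 8.0 × 0.08875 L/cmH2O = 0.71 s.
Fraction remaining = e^(−Te/τ) = e^(−1.15/0.71) = 0.198; trapped volume = 639.0 × 0.198 = 126.52 mL.
Additional alveolar pressure from trapping ≈ V_trapped / C = 126.52 / 88.75 = 1.426 cmH2O.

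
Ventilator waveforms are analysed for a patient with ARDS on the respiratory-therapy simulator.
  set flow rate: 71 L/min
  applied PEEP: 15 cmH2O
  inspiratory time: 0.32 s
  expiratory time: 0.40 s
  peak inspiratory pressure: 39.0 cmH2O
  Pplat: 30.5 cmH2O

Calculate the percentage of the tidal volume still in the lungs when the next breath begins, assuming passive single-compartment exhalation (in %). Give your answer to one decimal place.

10.2

Flow: 71 L/min ÷ 60 = 1.1833 L/s.
Vt = flow × Ti = 1.1833 L/s × 0.32 s × 1000 mL/L = 378.66 mL.
R = (PIP − Pplat)/V̇ = (39.0 − 30.5) / 1.1833 = 8.5/1.1833 = 7.183 cmH2O·s/L.
C = Vt/(Pplat − PEEP) = 378.66 / (30.5 − 15) = 378.66/15.5 = 24.43 mL/cmH2O.
τ = R × C = 7.183 × 0.02443 L/cmH2O = 0.1755 s.
Fraction remaining at end-expiration = e^(−Te/τ) = e^(−0.40/0.1755) = 0.1024 → 10.24%.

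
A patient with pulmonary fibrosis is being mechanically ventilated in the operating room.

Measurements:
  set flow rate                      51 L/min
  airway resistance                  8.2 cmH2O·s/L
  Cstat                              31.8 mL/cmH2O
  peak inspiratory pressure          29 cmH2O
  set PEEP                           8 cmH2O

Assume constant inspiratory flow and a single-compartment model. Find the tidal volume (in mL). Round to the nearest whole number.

Flow: 51 L/min ÷ 60 = 0.85 L/s.
Equation of motion (constant flow): PIP = Vt/C + R·V̇ + PEEP.
Vt/C = PIP − R·V̇ − PEEP = 29 − 6.97 − 8 = 14.03 cmH2O.
Vt = C × 14.03 = 31.8 × 14.03 = 446.15 mL.

446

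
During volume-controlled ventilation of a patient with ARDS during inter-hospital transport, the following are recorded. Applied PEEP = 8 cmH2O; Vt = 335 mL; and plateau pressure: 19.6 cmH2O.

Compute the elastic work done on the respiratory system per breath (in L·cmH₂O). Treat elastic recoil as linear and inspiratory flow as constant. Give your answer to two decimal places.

1.94

Elastic work ≈ ½ × (Pplat − PEEP) × Vt = 0.5 × (19.6 − 8) × 0.335 L = 0.5 × 11.6 × 0.335 = 1.943 L·cmH2O.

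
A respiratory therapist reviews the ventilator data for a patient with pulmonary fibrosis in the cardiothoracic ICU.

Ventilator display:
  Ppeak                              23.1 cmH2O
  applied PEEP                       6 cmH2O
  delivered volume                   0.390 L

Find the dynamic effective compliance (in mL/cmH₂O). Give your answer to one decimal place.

Dynamic compliance = Vt / (PIP − PEEP) = 390 / (23.1 − 6) = 390 / 17.1 = 22.807 mL/cmH2O.

22.8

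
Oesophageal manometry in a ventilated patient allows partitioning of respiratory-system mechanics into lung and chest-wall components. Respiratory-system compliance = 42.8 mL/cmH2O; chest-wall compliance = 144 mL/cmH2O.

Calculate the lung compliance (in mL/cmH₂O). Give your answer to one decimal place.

60.9

1/CL = 1/Crs − 1/Ccw.
1/CL = 1/42.8 − 1/144 = 0.01642.
CL = 60.901 mL/cmH2O.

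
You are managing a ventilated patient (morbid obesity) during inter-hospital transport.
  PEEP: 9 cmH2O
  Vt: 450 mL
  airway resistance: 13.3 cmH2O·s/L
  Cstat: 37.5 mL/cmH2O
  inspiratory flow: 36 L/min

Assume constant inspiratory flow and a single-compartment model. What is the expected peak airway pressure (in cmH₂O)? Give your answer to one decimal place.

Flow: 36 L/min ÷ 60 = 0.6 L/s.
Equation of motion (constant flow): PIP = Vt/C + R·V̇ + PEEP.
PIP = 450/37.5 + 13.3×0.6 + 9 = 12.0 + 7.98 + 9 = 28.98 cmH2O.

29.0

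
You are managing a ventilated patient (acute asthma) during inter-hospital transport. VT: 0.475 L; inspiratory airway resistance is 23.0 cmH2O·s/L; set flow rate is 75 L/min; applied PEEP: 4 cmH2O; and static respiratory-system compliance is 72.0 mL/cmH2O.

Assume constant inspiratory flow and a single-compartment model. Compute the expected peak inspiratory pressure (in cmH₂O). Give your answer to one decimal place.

Flow: 75 L/min ÷ 60 = 1.25 L/s.
Equation of motion (constant flow): PIP = Vt/C + R·V̇ + PEEP.
PIP = 475/72.0 + 23.0×1.25 + 4 = 6.597 + 28.75 + 4 = 39.347 cmH2O.

39.3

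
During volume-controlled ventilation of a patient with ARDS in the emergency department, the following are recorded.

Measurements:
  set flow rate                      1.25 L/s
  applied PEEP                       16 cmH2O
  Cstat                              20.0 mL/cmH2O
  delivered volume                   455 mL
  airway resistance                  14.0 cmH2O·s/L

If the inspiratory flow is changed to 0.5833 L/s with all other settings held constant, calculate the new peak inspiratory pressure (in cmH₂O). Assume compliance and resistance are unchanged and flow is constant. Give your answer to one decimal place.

46.9

PIP = Vt/C + R·V̇ + PEEP (constant-flow equation of motion).
Only the resistive term changes: ΔPIP = R × ΔV̇ = 14.0 × (0.5833 − 1.25) = 14.0 × -0.6667 = -9.334 cmH2O.
Original PIP = 455/20.0 + 14.0×1.25 + 16 = 56.25 cmH2O; new PIP = 56.25 + (-9.334) = 46.916 cmH2O.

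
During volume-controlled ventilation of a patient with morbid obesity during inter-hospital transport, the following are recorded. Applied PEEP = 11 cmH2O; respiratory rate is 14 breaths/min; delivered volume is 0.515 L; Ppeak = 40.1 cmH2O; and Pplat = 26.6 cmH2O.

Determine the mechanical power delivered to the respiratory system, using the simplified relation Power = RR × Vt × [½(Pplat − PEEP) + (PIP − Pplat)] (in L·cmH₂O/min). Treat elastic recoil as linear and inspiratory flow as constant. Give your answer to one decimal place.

Per-breath work = Vt × [½(Pplat−PEEP) + (PIP−Pplat)] = 0.515 × [0.5×15.6 + 13.5] = 0.515 × 21.3 = 10.97 L·cmH2O.
Power = 14 × 10.97 = 153.58 L·cmH2O/min.

153.6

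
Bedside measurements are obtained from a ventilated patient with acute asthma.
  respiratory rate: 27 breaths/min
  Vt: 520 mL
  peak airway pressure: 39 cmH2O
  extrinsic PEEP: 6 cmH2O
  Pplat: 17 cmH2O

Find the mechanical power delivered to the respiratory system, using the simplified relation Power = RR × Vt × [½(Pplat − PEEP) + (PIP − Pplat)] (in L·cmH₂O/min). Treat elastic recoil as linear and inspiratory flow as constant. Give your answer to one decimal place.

386.1

Per-breath work = Vt × [½(Pplat−PEEP) + (PIP−Pplat)] = 0.520 × [0.5×11.0 + 22.0] = 0.520 × 27.5 = 14.3 L·cmH2O.
Power = 27 × 14.3 = 386.1 L·cmH2O/min.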